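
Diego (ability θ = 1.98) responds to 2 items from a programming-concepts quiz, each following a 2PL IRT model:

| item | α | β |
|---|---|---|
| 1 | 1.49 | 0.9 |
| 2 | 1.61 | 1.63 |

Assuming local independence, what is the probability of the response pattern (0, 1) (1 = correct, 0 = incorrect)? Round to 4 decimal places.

P(θ) = 1 / (1 + exp(−α(θ − β)))
P_1 = 1/(1+e^{-1.6092}) = 0.8333
P_2 = 1/(1+e^{-0.5635}) = 0.6373
L = (1−P_1) × P_2 = 0.1667 × 0.6373 = 0.10623

0.1062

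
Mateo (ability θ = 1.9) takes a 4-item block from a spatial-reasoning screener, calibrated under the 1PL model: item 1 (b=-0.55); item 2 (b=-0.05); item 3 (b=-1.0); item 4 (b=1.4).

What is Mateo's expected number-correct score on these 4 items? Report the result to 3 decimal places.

3.366

P(θ) = 1 / (1 + exp(−(θ − b)))
P_1 = 1/(1+e^{-2.4500}) = 0.9206
P_2 = 1/(1+e^{-1.9500}) = 0.8754
P_3 = 1/(1+e^{-2.9000}) = 0.9478
P_4 = 1/(1+e^{-0.5000}) = 0.6225
E[score] = 0.9206 + 0.8754 + 0.9478 + 0.6225 = 3.3663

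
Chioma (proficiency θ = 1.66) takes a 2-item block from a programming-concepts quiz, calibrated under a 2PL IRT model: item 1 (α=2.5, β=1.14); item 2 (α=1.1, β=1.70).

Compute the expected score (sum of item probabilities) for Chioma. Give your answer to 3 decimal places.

1.275

P(θ) = 1 / (1 + exp(−α(θ − β)))
P_1 = 1/(1+e^{-1.3000}) = 0.7858
P_2 = 1/(1+e^{0.0440}) = 0.4890
E[score] = 0.7858 + 0.4890 = 1.2748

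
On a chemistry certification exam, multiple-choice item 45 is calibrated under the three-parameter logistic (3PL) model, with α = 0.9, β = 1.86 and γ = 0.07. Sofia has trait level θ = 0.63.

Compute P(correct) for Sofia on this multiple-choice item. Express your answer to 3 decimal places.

0.301

P(θ) = γ + (1 − γ) · 1 / (1 + exp(−α(θ − β)))
Exponent: 0.9 × (0.63 − 1.86) = -1.1070
1/(1 + e^{1.1070}) = 0.2484
P = 0.07 + 0.93 × 0.2484 = 0.3010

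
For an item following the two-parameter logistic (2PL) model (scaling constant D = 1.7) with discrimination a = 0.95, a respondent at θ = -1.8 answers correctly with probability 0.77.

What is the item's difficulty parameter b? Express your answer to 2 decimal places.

P(θ) = 1 / (1 + exp(−D·a(θ − b)))
logit(0.77) = ln(0.77/0.23) = 1.2083
b = θ − logit/(1.7·a) = -1.8 − 1.2083/1.6150 = -2.5482

-2.55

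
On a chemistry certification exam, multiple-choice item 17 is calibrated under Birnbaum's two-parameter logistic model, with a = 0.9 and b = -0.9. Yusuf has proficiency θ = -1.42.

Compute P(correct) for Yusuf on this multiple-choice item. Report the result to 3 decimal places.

0.385

P(θ) = 1 / (1 + exp(−a(θ − b)))
Exponent: 0.9 × (-1.42 − (-0.9)) = -0.4680
1/(1 + e^{0.4680}) = 0.3851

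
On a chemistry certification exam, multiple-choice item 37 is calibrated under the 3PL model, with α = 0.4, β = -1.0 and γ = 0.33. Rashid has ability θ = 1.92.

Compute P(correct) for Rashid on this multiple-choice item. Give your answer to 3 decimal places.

P(θ) = γ + (1 − γ) · 1 / (1 + exp(−α(θ − β)))
Exponent: 0.4 × (1.92 − (-1.0)) = 1.1680
1/(1 + e^{-1.1680}) = 0.7628
P = 0.33 + 0.67 × 0.7628 = 0.8411

0.841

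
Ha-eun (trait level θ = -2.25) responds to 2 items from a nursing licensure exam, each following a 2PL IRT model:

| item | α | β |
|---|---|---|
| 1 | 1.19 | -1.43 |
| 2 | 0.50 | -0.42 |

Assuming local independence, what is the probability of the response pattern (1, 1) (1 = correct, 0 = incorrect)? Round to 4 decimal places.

P(θ) = 1 / (1 + exp(−α(θ − β)))
P_1 = 1/(1+e^{0.9758}) = 0.2737
P_2 = 1/(1+e^{0.9150}) = 0.2860
L = P_1 × P_2 = 0.2737 × 0.2860 = 0.07828

0.0783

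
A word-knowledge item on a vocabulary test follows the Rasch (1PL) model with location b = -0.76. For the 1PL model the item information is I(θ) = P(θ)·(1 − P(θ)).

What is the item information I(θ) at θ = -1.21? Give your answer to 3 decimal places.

0.238

P = 1/(1+e^{0.4500}) = 0.3894
P(1−P) = 0.3894 × 0.6106 = 0.2378
I = P(1−P) = 0.23776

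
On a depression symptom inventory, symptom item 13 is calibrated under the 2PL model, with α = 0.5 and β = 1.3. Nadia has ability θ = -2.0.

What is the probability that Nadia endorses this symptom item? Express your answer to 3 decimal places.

0.161

P(θ) = 1 / (1 + exp(−α(θ − β)))
Exponent: 0.5 × (-2.0 − 1.3) = -1.6500
1/(1 + e^{1.6500}) = 0.1611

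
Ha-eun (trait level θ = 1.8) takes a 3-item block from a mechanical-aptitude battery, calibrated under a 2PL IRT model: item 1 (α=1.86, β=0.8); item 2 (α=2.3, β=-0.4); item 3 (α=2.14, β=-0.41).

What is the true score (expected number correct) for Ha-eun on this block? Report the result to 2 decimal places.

2.85

P(θ) = 1 / (1 + exp(−α(θ − β)))
P_1 = 1/(1+e^{-1.8600}) = 0.8653
P_2 = 1/(1+e^{-5.0600}) = 0.9937
P_3 = 1/(1+e^{-4.7294}) = 0.9912
E[score] = 0.8653 + 0.9937 + 0.9912 = 2.8502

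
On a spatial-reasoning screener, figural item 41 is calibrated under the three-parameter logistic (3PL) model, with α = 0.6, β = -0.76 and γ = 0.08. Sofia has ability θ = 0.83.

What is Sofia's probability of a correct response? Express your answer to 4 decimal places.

P(θ) = γ + (1 − γ) · 1 / (1 + exp(−α(θ − β)))
Exponent: 0.6 × (0.83 − (-0.76)) = 0.9540
1/(1 + e^{-0.9540}) = 0.7219
P = 0.08 + 0.92 × 0.7219 = 0.7442

0.7442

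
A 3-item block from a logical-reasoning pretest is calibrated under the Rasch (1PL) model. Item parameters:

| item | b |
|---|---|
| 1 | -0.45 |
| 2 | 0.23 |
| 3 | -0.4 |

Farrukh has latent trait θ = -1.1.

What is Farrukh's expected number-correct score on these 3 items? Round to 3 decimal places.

0.884

P(θ) = 1 / (1 + exp(−(θ − b)))
P_1 = 1/(1+e^{0.6500}) = 0.3430
P_2 = 1/(1+e^{1.3300}) = 0.2092
P_3 = 1/(1+e^{0.7000}) = 0.3318
E[score] = 0.3430 + 0.2092 + 0.3318 = 0.8840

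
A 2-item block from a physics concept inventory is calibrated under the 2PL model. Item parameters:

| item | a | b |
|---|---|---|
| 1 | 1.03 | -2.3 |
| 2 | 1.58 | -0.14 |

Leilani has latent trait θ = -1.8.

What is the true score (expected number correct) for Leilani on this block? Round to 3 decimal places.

P(θ) = 1 / (1 + exp(−a(θ − b)))
P_1 = 1/(1+e^{-0.5150}) = 0.6260
P_2 = 1/(1+e^{2.6228}) = 0.0677
E[score] = 0.6260 + 0.0677 = 0.6937

0.694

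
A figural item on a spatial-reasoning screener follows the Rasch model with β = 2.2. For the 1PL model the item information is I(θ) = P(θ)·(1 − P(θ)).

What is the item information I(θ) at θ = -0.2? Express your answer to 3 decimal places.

P = 1/(1+e^{2.4000}) = 0.0832
P(1−P) = 0.0832 × 0.9168 = 0.0763
I = P(1−P) = 0.07625

0.076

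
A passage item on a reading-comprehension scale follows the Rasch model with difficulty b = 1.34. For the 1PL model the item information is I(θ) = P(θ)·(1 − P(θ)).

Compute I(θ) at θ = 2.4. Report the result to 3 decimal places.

P = 1/(1+e^{-1.0600}) = 0.7427
P(1−P) = 0.7427 × 0.2573 = 0.1911
I = P(1−P) = 0.19110

0.191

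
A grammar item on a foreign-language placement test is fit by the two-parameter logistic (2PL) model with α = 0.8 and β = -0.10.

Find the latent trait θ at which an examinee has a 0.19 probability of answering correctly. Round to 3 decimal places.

P(θ) = 1 / (1 + exp(−α(θ − β)))
logit = ln(0.1900/0.8100) = -1.4500
θ = β + logit/(α) = -0.10 + (-1.4500)/0.8000 = -1.9125

-1.913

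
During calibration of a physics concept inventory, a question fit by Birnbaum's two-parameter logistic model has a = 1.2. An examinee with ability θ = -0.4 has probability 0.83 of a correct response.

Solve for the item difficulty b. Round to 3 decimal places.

-1.721

P(θ) = 1 / (1 + exp(−a(θ − b)))
logit(0.83) = ln(0.83/0.17) = 1.5856
b = θ − logit/(a) = -0.4 − 1.5856/1.2000 = -1.7214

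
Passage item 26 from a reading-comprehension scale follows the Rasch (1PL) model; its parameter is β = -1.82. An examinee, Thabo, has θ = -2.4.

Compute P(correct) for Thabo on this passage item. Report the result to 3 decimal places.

P(θ) = 1 / (1 + exp(−(θ − β)))
Exponent: (-2.4 − (-1.82)) = -0.5800
1/(1 + e^{0.5800}) = 0.3589
P = 0.3589

0.359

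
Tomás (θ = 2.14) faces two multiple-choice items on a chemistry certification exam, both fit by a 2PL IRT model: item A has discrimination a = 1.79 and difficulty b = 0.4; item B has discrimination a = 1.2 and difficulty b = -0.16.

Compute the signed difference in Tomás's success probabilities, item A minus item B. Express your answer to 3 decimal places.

P(θ) = 1 / (1 + exp(−a(θ − b)))
P_A = 0.9575
P_B = 0.9405
P_A − P_B = 0.0170

0.017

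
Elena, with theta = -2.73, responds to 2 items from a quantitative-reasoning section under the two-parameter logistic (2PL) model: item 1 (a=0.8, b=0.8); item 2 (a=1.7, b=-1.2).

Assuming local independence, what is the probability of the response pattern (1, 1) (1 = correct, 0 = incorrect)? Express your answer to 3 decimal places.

P(theta) = 1 / (1 + exp(−a(theta − b)))
P_1 = 1/(1+e^{2.8240}) = 0.0560
P_2 = 1/(1+e^{2.6010}) = 0.0691
L = P_1 × P_2 = 0.0560 × 0.0691 = 0.00387

0.004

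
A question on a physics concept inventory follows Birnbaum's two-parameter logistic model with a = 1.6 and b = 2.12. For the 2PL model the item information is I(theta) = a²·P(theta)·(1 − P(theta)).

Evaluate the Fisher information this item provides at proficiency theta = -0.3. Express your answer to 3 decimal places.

P = 1/(1+e^{3.8720}) = 0.0204
P(1−P) = 0.0204 × 0.9796 = 0.0200
I = a² × P(1−P) = 1.6² × 0.0200 = 0.05114

0.051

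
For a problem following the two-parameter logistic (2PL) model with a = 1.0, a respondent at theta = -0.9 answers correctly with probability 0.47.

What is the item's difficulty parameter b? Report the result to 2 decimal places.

-0.78

P(theta) = 1 / (1 + exp(−a(theta − b)))
logit(0.47) = ln(0.47/0.53) = -0.1201
b = theta − logit/(a) = -0.9 − (-0.1201)/1.0000 = -0.7799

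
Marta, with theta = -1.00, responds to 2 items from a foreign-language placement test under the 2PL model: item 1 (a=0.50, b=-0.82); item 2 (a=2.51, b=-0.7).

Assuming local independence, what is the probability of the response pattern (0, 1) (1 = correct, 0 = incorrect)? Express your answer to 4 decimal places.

0.1673

P(theta) = 1 / (1 + exp(−a(theta − b)))
P_1 = 1/(1+e^{0.0900}) = 0.4775
P_2 = 1/(1+e^{0.7530}) = 0.3202
L = (1−P_1) × P_2 = 0.5225 × 0.3202 = 0.16728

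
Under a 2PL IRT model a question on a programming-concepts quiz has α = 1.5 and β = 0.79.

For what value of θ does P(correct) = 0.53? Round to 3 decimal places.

P(θ) = 1 / (1 + exp(−α(θ − β)))
logit = ln(0.5300/0.4700) = 0.1201
θ = β + logit/(α) = 0.79 + 0.1201/1.5000 = 0.8701

0.870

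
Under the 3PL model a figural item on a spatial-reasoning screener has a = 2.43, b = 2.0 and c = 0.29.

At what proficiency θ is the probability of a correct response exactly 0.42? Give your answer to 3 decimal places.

1.385

P(θ) = c + (1 − c) · 1 / (1 + exp(−a(θ − b)))
Remove guessing floor: (0.42 − 0.29)/(1 − 0.29) = 0.1831
logit = ln(0.1831/0.8169) = -1.4955
θ = b + logit/(a) = 2.0 + (-1.4955)/2.4300 = 1.3846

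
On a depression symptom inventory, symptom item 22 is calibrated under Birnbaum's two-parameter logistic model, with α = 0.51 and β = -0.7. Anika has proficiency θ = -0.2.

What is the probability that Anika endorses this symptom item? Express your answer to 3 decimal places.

P(θ) = 1 / (1 + exp(−α(θ − β)))
Exponent: 0.51 × (-0.2 − (-0.7)) = 0.2550
1/(1 + e^{-0.2550}) = 0.5634

0.563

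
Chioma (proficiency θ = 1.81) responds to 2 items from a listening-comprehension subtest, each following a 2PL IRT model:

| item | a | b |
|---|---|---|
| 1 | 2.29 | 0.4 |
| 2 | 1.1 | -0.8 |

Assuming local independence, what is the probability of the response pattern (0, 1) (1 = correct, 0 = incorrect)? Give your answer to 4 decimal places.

P(θ) = 1 / (1 + exp(−a(θ − b)))
P_1 = 1/(1+e^{-3.2289}) = 0.9619
P_2 = 1/(1+e^{-2.8710}) = 0.9464
L = (1−P_1) × P_2 = 0.0381 × 0.9464 = 0.03605

0.0361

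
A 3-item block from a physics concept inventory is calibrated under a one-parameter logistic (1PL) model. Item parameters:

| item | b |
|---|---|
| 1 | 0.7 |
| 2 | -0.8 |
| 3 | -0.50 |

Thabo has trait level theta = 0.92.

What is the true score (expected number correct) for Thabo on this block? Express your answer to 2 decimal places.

P(theta) = 1 / (1 + exp(−(theta − b)))
P_1 = 1/(1+e^{-0.2200}) = 0.5548
P_2 = 1/(1+e^{-1.7200}) = 0.8481
P_3 = 1/(1+e^{-1.4200}) = 0.8053
E[score] = 0.5548 + 0.8481 + 0.8053 = 2.2082

2.21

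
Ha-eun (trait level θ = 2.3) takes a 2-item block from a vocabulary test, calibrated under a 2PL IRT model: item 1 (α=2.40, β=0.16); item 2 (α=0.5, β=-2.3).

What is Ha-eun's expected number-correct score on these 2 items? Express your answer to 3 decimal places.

1.903

P(θ) = 1 / (1 + exp(−α(θ − β)))
P_1 = 1/(1+e^{-5.1360}) = 0.9942
P_2 = 1/(1+e^{-2.3000}) = 0.9089
E[score] = 0.9942 + 0.9089 = 1.9030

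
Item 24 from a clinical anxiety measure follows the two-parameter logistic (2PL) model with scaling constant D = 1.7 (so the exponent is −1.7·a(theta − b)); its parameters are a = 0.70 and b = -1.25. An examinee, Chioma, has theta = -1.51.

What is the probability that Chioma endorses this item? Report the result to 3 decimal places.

P(theta) = 1 / (1 + exp(−D·a(theta − b)))
Exponent: 1.7 × 0.70 × (-1.51 − (-1.25)) = -0.3094
1/(1 + e^{0.3094}) = 0.4233
P = 0.4233

0.423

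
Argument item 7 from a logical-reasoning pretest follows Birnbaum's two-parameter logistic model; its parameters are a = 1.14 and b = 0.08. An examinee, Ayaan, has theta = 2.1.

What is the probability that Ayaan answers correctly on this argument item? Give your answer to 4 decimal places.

0.9091

P(theta) = 1 / (1 + exp(−a(theta − b)))
Exponent: 1.14 × (2.1 − 0.08) = 2.3028
1/(1 + e^{-2.3028}) = 0.9091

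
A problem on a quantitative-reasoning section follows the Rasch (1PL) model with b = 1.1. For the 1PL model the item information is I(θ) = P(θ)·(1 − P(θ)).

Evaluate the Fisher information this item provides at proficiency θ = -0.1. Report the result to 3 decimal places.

P = 1/(1+e^{1.2000}) = 0.2315
P(1−P) = 0.2315 × 0.7685 = 0.1779
I = P(1−P) = 0.17789

0.178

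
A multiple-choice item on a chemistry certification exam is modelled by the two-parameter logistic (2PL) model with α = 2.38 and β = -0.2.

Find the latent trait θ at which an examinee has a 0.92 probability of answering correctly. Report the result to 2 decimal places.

P(θ) = 1 / (1 + exp(−α(θ − β)))
logit = ln(0.9200/0.0800) = 2.4423
θ = β + logit/(α) = -0.2 + 2.4423/2.3800 = 0.8262

0.83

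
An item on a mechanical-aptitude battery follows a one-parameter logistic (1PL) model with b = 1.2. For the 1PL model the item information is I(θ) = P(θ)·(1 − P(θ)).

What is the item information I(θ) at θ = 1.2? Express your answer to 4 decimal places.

0.2500

P = 1/(1+e^{0.0000}) = 0.5000
P(1−P) = 0.5000 × 0.5000 = 0.2500
I = P(1−P) = 0.25000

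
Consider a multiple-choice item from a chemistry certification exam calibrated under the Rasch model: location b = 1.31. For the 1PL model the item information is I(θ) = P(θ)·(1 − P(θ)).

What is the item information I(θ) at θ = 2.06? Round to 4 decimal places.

0.2179

P = 1/(1+e^{-0.7500}) = 0.6792
P(1−P) = 0.6792 × 0.3208 = 0.2179
I = P(1−P) = 0.21789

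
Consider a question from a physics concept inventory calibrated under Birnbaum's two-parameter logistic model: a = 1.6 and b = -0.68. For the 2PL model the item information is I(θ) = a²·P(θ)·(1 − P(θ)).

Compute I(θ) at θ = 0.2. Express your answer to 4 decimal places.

0.4043

P = 1/(1+e^{-1.4080}) = 0.8035
P(1−P) = 0.8035 × 0.1965 = 0.1579
I = a² × P(1−P) = 1.6² × 0.1579 = 0.40427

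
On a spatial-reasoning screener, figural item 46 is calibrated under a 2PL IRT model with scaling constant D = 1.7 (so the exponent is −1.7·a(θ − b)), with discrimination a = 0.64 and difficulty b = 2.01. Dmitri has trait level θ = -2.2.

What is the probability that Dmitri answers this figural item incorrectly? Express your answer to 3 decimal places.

P(θ) = 1 / (1 + exp(−D·a(θ − b)))
Exponent: 1.7 × 0.64 × (-2.2 − 2.01) = -4.5805
1/(1 + e^{4.5805}) = 0.0101
P = 0.0101
P(incorrect) = 1 − 0.0101 = 0.9899

0.990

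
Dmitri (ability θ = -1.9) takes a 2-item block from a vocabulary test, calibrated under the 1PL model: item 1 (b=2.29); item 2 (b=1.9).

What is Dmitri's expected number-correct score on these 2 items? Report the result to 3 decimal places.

P(θ) = 1 / (1 + exp(−(θ − b)))
P_1 = 1/(1+e^{4.1900}) = 0.0149
P_2 = 1/(1+e^{3.8000}) = 0.0219
E[score] = 0.0149 + 0.0219 = 0.0368

0.037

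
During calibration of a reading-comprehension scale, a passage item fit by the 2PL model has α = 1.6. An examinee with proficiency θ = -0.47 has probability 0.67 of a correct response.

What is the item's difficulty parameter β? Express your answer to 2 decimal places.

P(θ) = 1 / (1 + exp(−α(θ − β)))
logit(0.67) = ln(0.67/0.33) = 0.7082
β = θ − logit/(α) = -0.47 − 0.7082/1.6000 = -0.9126

-0.91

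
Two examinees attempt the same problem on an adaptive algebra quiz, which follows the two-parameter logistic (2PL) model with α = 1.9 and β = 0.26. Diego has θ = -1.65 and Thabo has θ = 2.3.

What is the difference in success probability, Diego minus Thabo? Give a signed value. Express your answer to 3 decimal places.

-0.954

P(θ) = 1 / (1 + exp(−α(θ − β)))
P(Diego) = 0.0259  [exponent -3.6290]
P(Thabo) = 0.9797  [exponent 3.8760]
Difference = 0.0259 − 0.9797 = -0.9538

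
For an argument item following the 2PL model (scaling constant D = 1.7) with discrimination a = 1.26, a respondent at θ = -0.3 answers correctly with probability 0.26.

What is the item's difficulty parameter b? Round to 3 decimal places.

0.188

P(θ) = 1 / (1 + exp(−D·a(θ − b)))
logit(0.26) = ln(0.26/0.74) = -1.0460
b = θ − logit/(1.7·a) = -0.3 − (-1.0460)/2.1420 = 0.1883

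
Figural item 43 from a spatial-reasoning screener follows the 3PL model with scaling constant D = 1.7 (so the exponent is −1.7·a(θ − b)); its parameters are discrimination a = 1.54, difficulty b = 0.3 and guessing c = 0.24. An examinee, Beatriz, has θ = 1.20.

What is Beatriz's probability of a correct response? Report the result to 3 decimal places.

0.934

P(θ) = c + (1 − c) · 1 / (1 + exp(−D·a(θ − b)))
Exponent: 1.7 × 1.54 × (1.20 − 0.3) = 2.3562
1/(1 + e^{-2.3562}) = 0.9134
P = 0.24 + 0.76 × 0.9134 = 0.9342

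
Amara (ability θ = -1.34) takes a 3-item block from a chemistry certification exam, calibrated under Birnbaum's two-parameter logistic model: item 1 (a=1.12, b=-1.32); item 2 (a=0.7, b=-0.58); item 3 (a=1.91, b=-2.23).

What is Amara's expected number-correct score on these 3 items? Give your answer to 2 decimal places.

P(θ) = 1 / (1 + exp(−a(θ − b)))
P_1 = 1/(1+e^{0.0224}) = 0.4944
P_2 = 1/(1+e^{0.5320}) = 0.3701
P_3 = 1/(1+e^{-1.6999}) = 0.8455
E[score] = 0.4944 + 0.3701 + 0.8455 = 1.7100

1.71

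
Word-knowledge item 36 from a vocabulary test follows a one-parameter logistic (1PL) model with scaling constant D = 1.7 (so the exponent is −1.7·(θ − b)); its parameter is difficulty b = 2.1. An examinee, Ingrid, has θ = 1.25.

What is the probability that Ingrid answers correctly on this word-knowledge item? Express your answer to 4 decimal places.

0.1908

P(θ) = 1 / (1 + exp(−D·(θ − b)))
Exponent: 1.7 × (1.25 − 2.1) = -1.4450
1/(1 + e^{1.4450}) = 0.1908
P = 0.1908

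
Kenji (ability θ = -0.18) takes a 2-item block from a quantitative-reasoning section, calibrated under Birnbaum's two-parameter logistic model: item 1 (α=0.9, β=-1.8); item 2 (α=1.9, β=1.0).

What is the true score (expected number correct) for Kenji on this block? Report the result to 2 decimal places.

0.91

P(θ) = 1 / (1 + exp(−α(θ − β)))
P_1 = 1/(1+e^{-1.4580}) = 0.8112
P_2 = 1/(1+e^{2.2420}) = 0.0960
E[score] = 0.8112 + 0.0960 = 0.9073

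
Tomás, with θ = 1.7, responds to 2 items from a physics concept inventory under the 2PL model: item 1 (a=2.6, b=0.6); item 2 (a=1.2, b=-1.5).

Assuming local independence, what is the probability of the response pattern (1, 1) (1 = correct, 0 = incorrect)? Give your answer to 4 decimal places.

P(θ) = 1 / (1 + exp(−a(θ − b)))
P_1 = 1/(1+e^{-2.8600}) = 0.9458
P_2 = 1/(1+e^{-3.8400}) = 0.9790
L = P_1 × P_2 = 0.9458 × 0.9790 = 0.92593

0.9259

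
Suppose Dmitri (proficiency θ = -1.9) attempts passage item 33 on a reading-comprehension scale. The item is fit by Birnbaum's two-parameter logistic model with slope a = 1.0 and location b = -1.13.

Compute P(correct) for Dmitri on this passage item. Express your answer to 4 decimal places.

P(θ) = 1 / (1 + exp(−a(θ − b)))
Exponent: 1.0 × (-1.9 − (-1.13)) = -0.7700
1/(1 + e^{0.7700}) = 0.3165

0.3165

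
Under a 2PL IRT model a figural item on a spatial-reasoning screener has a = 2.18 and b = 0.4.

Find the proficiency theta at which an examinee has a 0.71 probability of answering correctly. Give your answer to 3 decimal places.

P(theta) = 1 / (1 + exp(−a(theta − b)))
logit = ln(0.7100/0.2900) = 0.8954
theta = b + logit/(a) = 0.4 + 0.8954/2.1800 = 0.8107

0.811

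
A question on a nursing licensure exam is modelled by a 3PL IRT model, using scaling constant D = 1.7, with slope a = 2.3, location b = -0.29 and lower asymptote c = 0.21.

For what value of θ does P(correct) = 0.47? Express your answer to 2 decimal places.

-0.47

P(θ) = c + (1 − c) · 1 / (1 + exp(−D·a(θ − b)))
Remove guessing floor: (0.47 − 0.21)/(1 − 0.21) = 0.3291
logit = ln(0.3291/0.6709) = -0.7122
θ = b + logit/(1.7·a) = -0.29 + (-0.7122)/3.9100 = -0.4721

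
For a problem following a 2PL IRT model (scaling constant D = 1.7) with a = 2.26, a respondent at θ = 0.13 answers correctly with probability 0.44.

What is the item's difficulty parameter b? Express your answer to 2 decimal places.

P(θ) = 1 / (1 + exp(−D·a(θ − b)))
logit(0.44) = ln(0.44/0.56) = -0.2412
b = θ − logit/(1.7·a) = 0.13 − (-0.2412)/3.8420 = 0.1928

0.19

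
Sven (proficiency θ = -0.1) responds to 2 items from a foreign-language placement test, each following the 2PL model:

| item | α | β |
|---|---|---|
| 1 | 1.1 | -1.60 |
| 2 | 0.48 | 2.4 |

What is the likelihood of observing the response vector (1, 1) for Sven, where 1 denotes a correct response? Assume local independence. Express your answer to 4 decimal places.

0.1942

P(θ) = 1 / (1 + exp(−α(θ − β)))
P_1 = 1/(1+e^{-1.6500}) = 0.8389
P_2 = 1/(1+e^{1.2000}) = 0.2315
L = P_1 × P_2 = 0.8389 × 0.2315 = 0.19418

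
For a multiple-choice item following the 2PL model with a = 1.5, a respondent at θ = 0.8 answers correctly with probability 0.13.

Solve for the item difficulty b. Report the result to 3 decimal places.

P(θ) = 1 / (1 + exp(−a(θ − b)))
logit(0.13) = ln(0.13/0.87) = -1.9010
b = θ − logit/(a) = 0.8 − (-1.9010)/1.5000 = 2.0673

2.067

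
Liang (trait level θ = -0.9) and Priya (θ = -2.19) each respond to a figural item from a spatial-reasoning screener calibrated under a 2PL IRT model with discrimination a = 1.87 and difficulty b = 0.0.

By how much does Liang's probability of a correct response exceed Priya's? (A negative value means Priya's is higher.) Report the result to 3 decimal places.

0.140

P(θ) = 1 / (1 + exp(−a(θ − b)))
P(Liang) = 0.1567  [exponent -1.6830]
P(Priya) = 0.0164  [exponent -4.0953]
Difference = 0.1567 − 0.0164 = 0.1403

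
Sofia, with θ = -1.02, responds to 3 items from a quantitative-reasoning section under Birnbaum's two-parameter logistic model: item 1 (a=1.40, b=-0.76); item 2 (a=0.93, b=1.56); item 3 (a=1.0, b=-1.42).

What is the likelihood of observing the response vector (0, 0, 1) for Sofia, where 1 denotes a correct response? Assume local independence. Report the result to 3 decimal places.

0.324

P(θ) = 1 / (1 + exp(−a(θ − b)))
P_1 = 1/(1+e^{0.3640}) = 0.4100
P_2 = 1/(1+e^{2.3994}) = 0.0832
P_3 = 1/(1+e^{-0.4000}) = 0.5987
L = (1−P_1) × (1−P_2) × P_3 = 0.5900 × 0.9168 × 0.5987 = 0.32384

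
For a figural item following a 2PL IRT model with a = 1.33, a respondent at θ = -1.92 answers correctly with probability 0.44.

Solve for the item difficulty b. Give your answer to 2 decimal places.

-1.74

P(θ) = 1 / (1 + exp(−a(θ − b)))
logit(0.44) = ln(0.44/0.56) = -0.2412
b = θ − logit/(a) = -1.92 − (-0.2412)/1.3300 = -1.7387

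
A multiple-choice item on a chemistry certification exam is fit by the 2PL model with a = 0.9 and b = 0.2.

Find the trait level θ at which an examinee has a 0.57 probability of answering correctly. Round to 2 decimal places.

0.51

P(θ) = 1 / (1 + exp(−a(θ − b)))
logit = ln(0.5700/0.4300) = 0.2819
θ = b + logit/(a) = 0.2 + 0.2819/0.9000 = 0.5132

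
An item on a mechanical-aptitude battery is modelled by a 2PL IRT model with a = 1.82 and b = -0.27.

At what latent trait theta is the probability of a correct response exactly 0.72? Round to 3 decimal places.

P(theta) = 1 / (1 + exp(−a(theta − b)))
logit = ln(0.7200/0.2800) = 0.9445
theta = b + logit/(a) = -0.27 + 0.9445/1.8200 = 0.2489

0.249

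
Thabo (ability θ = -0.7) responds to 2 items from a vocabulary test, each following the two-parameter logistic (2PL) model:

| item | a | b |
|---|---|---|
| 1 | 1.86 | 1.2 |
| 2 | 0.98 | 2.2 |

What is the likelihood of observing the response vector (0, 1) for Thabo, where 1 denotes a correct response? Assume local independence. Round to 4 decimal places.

P(θ) = 1 / (1 + exp(−a(θ − b)))
P_1 = 1/(1+e^{3.5340}) = 0.0284
P_2 = 1/(1+e^{2.8420}) = 0.0551
L = (1−P_1) × P_2 = 0.9716 × 0.0551 = 0.05353

0.0535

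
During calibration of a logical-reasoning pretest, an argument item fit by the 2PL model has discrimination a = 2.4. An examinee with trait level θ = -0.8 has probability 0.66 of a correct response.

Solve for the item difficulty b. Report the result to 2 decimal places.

-1.08

P(θ) = 1 / (1 + exp(−a(θ − b)))
logit(0.66) = ln(0.66/0.34) = 0.6633
b = θ − logit/(a) = -0.8 − 0.6633/2.4000 = -1.0764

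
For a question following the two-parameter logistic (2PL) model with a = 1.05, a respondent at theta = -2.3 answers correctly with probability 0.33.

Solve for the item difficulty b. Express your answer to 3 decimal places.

-1.626

P(theta) = 1 / (1 + exp(−a(theta − b)))
logit(0.33) = ln(0.33/0.67) = -0.7082
b = theta − logit/(a) = -2.3 − (-0.7082)/1.0500 = -1.6255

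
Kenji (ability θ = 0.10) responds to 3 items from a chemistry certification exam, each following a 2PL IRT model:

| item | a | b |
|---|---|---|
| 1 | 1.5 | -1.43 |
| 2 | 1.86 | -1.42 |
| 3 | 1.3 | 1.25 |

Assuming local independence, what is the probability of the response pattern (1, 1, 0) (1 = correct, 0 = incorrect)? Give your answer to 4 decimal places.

P(θ) = 1 / (1 + exp(−a(θ − b)))
P_1 = 1/(1+e^{-2.2950}) = 0.9085
P_2 = 1/(1+e^{-2.8272}) = 0.9441
P_3 = 1/(1+e^{1.4950}) = 0.1832
L = P_1 × P_2 × (1−P_3) = 0.9085 × 0.9441 × 0.8168 = 0.70060

0.7006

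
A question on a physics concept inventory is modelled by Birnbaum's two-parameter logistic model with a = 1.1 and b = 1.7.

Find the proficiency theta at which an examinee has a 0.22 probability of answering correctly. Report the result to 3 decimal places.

P(theta) = 1 / (1 + exp(−a(theta − b)))
logit = ln(0.2200/0.7800) = -1.2657
theta = b + logit/(a) = 1.7 + (-1.2657)/1.1000 = 0.5494

0.549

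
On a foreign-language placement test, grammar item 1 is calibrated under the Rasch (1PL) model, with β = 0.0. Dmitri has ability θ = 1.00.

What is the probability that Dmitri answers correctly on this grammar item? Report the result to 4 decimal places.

P(θ) = 1 / (1 + exp(−(θ − β)))
Exponent: (1.00 − 0.0) = 1.0000
1/(1 + e^{-1.0000}) = 0.7311
P = 0.7311

0.7311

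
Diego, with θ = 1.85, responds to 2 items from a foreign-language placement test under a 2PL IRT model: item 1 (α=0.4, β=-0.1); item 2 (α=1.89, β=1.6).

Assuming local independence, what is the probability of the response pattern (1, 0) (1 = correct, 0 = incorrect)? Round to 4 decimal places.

P(θ) = 1 / (1 + exp(−α(θ − β)))
P_1 = 1/(1+e^{-0.7800}) = 0.6857
P_2 = 1/(1+e^{-0.4725}) = 0.6160
L = P_1 × (1−P_2) = 0.6857 × 0.3840 = 0.26332

0.2633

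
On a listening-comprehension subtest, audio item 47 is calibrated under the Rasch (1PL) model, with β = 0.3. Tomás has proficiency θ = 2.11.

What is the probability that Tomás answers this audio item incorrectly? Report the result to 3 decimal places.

0.141

P(θ) = 1 / (1 + exp(−(θ − β)))
Exponent: (2.11 − 0.3) = 1.8100
1/(1 + e^{-1.8100}) = 0.8594
P = 0.8594
P(incorrect) = 1 − 0.8594 = 0.1406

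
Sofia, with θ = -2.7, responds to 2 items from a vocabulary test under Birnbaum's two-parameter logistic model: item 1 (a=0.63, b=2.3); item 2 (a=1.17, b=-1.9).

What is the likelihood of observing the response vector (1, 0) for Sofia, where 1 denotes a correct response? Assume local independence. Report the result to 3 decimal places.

0.030

P(θ) = 1 / (1 + exp(−a(θ − b)))
P_1 = 1/(1+e^{3.1500}) = 0.0411
P_2 = 1/(1+e^{0.9360}) = 0.2817
L = P_1 × (1−P_2) = 0.0411 × 0.7183 = 0.02952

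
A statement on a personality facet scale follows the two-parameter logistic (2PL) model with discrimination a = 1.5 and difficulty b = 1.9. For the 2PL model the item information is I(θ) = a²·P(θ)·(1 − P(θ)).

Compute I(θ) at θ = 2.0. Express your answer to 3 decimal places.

P = 1/(1+e^{-0.1500}) = 0.5374
P(1−P) = 0.5374 × 0.4626 = 0.2486
I = a² × P(1−P) = 1.5² × 0.2486 = 0.55935

0.559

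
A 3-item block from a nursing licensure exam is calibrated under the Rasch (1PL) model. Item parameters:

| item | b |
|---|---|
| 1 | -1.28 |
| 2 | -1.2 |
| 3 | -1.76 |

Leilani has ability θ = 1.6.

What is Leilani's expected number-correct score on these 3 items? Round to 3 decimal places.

2.856

P(θ) = 1 / (1 + exp(−(θ − b)))
P_1 = 1/(1+e^{-2.8800}) = 0.9468
P_2 = 1/(1+e^{-2.8000}) = 0.9427
P_3 = 1/(1+e^{-3.3600}) = 0.9664
E[score] = 0.9468 + 0.9427 + 0.9664 = 2.8560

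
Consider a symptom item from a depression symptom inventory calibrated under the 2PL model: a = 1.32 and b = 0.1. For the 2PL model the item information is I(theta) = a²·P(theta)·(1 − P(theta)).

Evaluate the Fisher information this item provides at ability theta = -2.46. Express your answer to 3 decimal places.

P = 1/(1+e^{3.3792}) = 0.0330
P(1−P) = 0.0330 × 0.9670 = 0.0319
I = a² × P(1−P) = 1.32² × 0.0319 = 0.05552

0.056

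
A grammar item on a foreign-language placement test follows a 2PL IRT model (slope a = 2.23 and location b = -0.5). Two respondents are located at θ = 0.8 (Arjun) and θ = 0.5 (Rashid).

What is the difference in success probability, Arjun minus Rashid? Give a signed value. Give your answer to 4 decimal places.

P(θ) = 1 / (1 + exp(−a(θ − b)))
P(Arjun) = 0.9478  [exponent 2.8990]
P(Rashid) = 0.9029  [exponent 2.2300]
Difference = 0.9478 − 0.9029 = 0.0449

0.0449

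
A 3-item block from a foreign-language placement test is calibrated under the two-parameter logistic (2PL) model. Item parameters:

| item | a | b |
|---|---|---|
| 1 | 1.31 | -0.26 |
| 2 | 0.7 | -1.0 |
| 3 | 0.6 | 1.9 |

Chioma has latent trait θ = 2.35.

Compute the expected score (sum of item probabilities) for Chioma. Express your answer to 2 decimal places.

2.45

P(θ) = 1 / (1 + exp(−a(θ − b)))
P_1 = 1/(1+e^{-3.4191}) = 0.9683
P_2 = 1/(1+e^{-2.3450}) = 0.9125
P_3 = 1/(1+e^{-0.2700}) = 0.5671
E[score] = 0.9683 + 0.9125 + 0.5671 = 2.4479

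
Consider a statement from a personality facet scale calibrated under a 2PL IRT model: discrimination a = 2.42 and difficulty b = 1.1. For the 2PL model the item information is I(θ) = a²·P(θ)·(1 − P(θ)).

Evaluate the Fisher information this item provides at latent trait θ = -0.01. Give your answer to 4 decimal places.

P = 1/(1+e^{2.6862}) = 0.0638
P(1−P) = 0.0638 × 0.9362 = 0.0597
I = a² × P(1−P) = 2.42² × 0.0597 = 0.34976

0.3498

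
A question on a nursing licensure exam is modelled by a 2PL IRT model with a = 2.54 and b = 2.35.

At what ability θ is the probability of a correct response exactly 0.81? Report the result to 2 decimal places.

P(θ) = 1 / (1 + exp(−a(θ − b)))
logit = ln(0.8100/0.1900) = 1.4500
θ = b + logit/(a) = 2.35 + 1.4500/2.5400 = 2.9209

2.92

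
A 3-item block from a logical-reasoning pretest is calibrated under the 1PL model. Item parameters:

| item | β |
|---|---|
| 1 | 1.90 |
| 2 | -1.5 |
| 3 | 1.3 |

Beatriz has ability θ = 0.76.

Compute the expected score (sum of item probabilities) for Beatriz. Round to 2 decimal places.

1.52

P(θ) = 1 / (1 + exp(−(θ − β)))
P_1 = 1/(1+e^{1.1400}) = 0.2423
P_2 = 1/(1+e^{-2.2600}) = 0.9055
P_3 = 1/(1+e^{0.5400}) = 0.3682
E[score] = 0.2423 + 0.9055 + 0.3682 = 1.5160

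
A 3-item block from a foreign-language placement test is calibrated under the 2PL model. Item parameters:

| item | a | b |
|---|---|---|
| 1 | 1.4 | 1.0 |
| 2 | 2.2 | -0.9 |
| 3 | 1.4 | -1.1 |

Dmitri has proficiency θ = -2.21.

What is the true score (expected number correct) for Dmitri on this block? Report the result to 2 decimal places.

P(θ) = 1 / (1 + exp(−a(θ − b)))
P_1 = 1/(1+e^{4.4940}) = 0.0111
P_2 = 1/(1+e^{2.8820}) = 0.0531
P_3 = 1/(1+e^{1.5540}) = 0.1745
E[score] = 0.0111 + 0.0531 + 0.1745 = 0.2386

0.24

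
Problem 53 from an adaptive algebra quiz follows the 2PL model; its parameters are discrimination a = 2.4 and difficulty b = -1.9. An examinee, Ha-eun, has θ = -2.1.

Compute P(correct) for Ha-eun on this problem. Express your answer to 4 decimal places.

P(θ) = 1 / (1 + exp(−a(θ − b)))
Exponent: 2.4 × (-2.1 − (-1.9)) = -0.4800
1/(1 + e^{0.4800}) = 0.3823

0.3823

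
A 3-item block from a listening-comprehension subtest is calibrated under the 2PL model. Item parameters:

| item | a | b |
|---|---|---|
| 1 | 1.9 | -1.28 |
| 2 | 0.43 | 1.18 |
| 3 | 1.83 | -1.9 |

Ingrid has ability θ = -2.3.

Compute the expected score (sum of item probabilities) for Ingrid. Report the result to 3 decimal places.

P(θ) = 1 / (1 + exp(−a(θ − b)))
P_1 = 1/(1+e^{1.9380}) = 0.1259
P_2 = 1/(1+e^{1.4964}) = 0.1830
P_3 = 1/(1+e^{0.7320}) = 0.3248
E[score] = 0.1259 + 0.1830 + 0.3248 = 0.6336

0.634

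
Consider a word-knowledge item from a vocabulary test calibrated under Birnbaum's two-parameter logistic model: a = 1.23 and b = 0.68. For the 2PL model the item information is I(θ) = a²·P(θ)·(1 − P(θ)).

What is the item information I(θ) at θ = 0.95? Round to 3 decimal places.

0.368

P = 1/(1+e^{-0.3321}) = 0.5823
P(1−P) = 0.5823 × 0.4177 = 0.2432
I = a² × P(1−P) = 1.23² × 0.2432 = 0.36799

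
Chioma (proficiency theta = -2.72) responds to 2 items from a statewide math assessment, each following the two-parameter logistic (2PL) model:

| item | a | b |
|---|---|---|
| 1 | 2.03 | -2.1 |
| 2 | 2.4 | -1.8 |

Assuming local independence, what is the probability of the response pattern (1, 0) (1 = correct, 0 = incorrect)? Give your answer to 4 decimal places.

0.1993

P(theta) = 1 / (1 + exp(−a(theta − b)))
P_1 = 1/(1+e^{1.2586}) = 0.2212
P_2 = 1/(1+e^{2.2080}) = 0.0990
L = P_1 × (1−P_2) = 0.2212 × 0.9010 = 0.19931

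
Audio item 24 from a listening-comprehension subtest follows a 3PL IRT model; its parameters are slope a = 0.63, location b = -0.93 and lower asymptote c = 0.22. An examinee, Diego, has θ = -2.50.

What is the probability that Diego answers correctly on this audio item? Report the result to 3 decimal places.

P(θ) = c + (1 − c) · 1 / (1 + exp(−a(θ − b)))
Exponent: 0.63 × (-2.50 − (-0.93)) = -0.9891
1/(1 + e^{0.9891}) = 0.2711
P = 0.22 + 0.78 × 0.2711 = 0.4315

0.431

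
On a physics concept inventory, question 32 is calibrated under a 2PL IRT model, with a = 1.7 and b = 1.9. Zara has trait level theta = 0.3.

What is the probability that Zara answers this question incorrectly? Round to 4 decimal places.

0.9382

P(theta) = 1 / (1 + exp(−a(theta − b)))
Exponent: 1.7 × (0.3 − 1.9) = -2.7200
1/(1 + e^{2.7200}) = 0.0618
P(incorrect) = 1 − 0.0618 = 0.9382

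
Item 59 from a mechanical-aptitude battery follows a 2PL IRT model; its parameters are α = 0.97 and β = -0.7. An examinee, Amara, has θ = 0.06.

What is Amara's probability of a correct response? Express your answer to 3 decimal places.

0.676

P(θ) = 1 / (1 + exp(−α(θ − β)))
Exponent: 0.97 × (0.06 − (-0.7)) = 0.7372
1/(1 + e^{-0.7372}) = 0.6764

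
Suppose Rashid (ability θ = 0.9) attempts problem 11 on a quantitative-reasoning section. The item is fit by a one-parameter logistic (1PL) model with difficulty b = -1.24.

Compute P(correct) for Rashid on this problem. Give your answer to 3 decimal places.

P(θ) = 1 / (1 + exp(−(θ − b)))
Exponent: (0.9 − (-1.24)) = 2.1400
1/(1 + e^{-2.1400}) = 0.8947
P = 0.8947

0.895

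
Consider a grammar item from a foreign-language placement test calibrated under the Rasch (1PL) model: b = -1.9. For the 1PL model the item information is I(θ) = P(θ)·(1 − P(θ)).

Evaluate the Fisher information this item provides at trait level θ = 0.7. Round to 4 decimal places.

0.0644

P = 1/(1+e^{-2.6000}) = 0.9309
P(1−P) = 0.9309 × 0.0691 = 0.0644
I = P(1−P) = 0.06436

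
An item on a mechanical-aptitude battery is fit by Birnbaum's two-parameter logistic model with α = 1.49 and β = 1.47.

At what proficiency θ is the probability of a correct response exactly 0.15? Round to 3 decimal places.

0.306

P(θ) = 1 / (1 + exp(−α(θ − β)))
logit = ln(0.1500/0.8500) = -1.7346
θ = β + logit/(α) = 1.47 + (-1.7346)/1.4900 = 0.3058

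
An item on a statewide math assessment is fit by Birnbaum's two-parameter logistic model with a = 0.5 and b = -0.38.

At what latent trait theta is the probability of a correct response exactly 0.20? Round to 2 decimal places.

P(theta) = 1 / (1 + exp(−a(theta − b)))
logit = ln(0.2000/0.8000) = -1.3863
theta = b + logit/(a) = -0.38 + (-1.3863)/0.5000 = -3.1526

-3.15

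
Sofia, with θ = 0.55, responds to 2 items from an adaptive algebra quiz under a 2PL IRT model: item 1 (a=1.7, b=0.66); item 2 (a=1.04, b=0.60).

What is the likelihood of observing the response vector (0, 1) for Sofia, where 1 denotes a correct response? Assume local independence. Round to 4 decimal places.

0.2662

P(θ) = 1 / (1 + exp(−a(θ − b)))
P_1 = 1/(1+e^{0.1870}) = 0.4534
P_2 = 1/(1+e^{0.0520}) = 0.4870
L = (1−P_1) × P_2 = 0.5466 × 0.4870 = 0.26620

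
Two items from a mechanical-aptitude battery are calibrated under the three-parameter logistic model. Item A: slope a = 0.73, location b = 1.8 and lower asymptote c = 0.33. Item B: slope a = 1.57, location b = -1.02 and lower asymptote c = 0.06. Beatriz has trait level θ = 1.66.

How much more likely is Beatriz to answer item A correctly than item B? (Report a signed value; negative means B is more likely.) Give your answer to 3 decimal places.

-0.338

P(θ) = c + (1 − c) · 1 / (1 + exp(−a(θ − b)))
P_A = 0.6479
P_B = 0.9862
P_A − P_B = -0.3383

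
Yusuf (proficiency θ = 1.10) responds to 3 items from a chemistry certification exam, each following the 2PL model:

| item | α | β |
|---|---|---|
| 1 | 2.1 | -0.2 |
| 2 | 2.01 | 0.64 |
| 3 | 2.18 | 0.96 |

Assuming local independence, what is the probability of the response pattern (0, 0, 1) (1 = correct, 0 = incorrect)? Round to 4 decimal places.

0.0100

P(θ) = 1 / (1 + exp(−α(θ − β)))
P_1 = 1/(1+e^{-2.7300}) = 0.9388
P_2 = 1/(1+e^{-0.9246}) = 0.7160
P_3 = 1/(1+e^{-0.3052}) = 0.5757
L = (1−P_1) × (1−P_2) × P_3 = 0.0612 × 0.2840 × 0.5757 = 0.01001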